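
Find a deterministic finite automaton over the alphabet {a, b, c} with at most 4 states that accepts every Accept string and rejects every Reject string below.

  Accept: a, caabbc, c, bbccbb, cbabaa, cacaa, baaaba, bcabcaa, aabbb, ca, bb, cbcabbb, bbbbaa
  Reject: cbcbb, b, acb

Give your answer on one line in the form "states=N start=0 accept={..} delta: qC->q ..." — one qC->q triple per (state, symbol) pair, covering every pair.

states=3 start=0 accept={0,2} delta: 0a->0 0b->1 0c->0 1a->0 1b->2 1c->2 2a->0 2b->0 2c->0

Grow the machine one transition at a time. Run the examples from 0; the earliest place one falls off (shortest prefix, ties alphabetical) gets sent to the lowest-numbered state that keeps every Accept/Reject pair distinguishable — a pair clashes when both reach the same state with identical unread suffix — and to a fresh state only if none does.
a: 0a undefined. 0a->0: ok.
b: 0b undefined. 0b->0: no, a/b meet in 0. Open state 1: 0b->1.
c: 0c undefined. 0c->0: ok.
ba: 1a undefined. 1a->0: ok.
bb: 1b undefined. 1b->0: no, aabbb/b meet in 1. 1b->1: no, aabbb/b meet in 1. Open state 2: 1b->2.
bc: 1c undefined. 1c->0: no, bb/cbcbb meet in 2. 1c->1: no, aabbb/cbcbb meet in 2 with "b" left. 1c->2: ok.
bbb: 2b undefined. 2b->0: ok.
bbc: 2c undefined. 2c->0: ok.
bca: 2a undefined. 2a->0: ok.
All examples now run through 3 states with every (state, symbol) defined. Accept strings end in {0,2}, Reject strings end in {1}; accept={0,2}.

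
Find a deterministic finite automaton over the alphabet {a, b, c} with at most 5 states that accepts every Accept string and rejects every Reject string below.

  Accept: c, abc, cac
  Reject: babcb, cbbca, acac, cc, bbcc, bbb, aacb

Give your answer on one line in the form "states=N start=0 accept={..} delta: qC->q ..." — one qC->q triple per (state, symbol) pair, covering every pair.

states=2 start=0 accept={1} delta: 0a->1 0b->0 0c->1 1a->0 1b->0 1c->0

Fold the examples into a partial DFA from state 0: repeatedly fix the first undefined (state, symbol) met by the shortest-then-alphabetical prefix, trying targets in increasing order and rejecting any under which an Accept and a Reject string meet in one state with the same remainder; add a state when all current targets are rejected. Accepting states are where Accept strings end.
a: 0a undefined. 0a->0: no, cac/acac meet in 0 with "cac" left. Open state 1: 0a->1.
b: 0b undefined. 0b->0: ok.
c: 0c undefined. 0c->0: no, c/cc meet in 0. 0c->1: ok.
aa: 1a undefined. 1a->0: ok.
ab: 1b undefined. 1b->0: ok.
ac: 1c undefined. 1c->0: ok.
All examples now run through 2 states with every (state, symbol) defined. Accept strings end in {1}, Reject strings end in {0}; accept={1}.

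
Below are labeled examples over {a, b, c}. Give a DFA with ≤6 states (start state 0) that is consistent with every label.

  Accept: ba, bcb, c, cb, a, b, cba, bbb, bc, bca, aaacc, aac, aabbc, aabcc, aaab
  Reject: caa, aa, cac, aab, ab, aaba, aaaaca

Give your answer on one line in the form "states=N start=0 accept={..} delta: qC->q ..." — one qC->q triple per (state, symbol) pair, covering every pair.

Grow the machine one transition at a time. Run the examples from 0; the earliest place one falls off (shortest prefix, ties alphabetical) gets sent to the lowest-numbered state that keeps every Accept/Reject pair distinguishable — a pair clashes when both reach the same state with identical unread suffix — and to a fresh state only if none does.
a: 0a undefined. 0a->0: no, ba/aaba meet in 0 with "ba" left. Open state 1: 0a->1.
b: 0b undefined. 0b->0: ok.
c: 0c undefined. 0c->0: ok.
aa: 1a undefined. 1a->0: no, ba/aaba meet in 1. 1a->1: no, ba/caa meet in 1. Open state 2: 1a->2.
ab: 1b undefined. 1b->0: no, bcb/ab meet in 0. 1b->1: no, ba/ab meet in 1. 1b->2: ok.
aaa: 2a undefined. 2a->0: ok.
aab: 2b undefined. 2b->0: no, ba/aaba meet in 1. 2b->1: no, ba/aab meet in 1. 2b->2: no, bcb/aaba meet in 0. Open state 3: 2b->3.
aac: 2c undefined. 2c->0: ok.
cac: 1c undefined. 1c->0: no, ba/aaaaca meet in 1. 1c->1: no, ba/cac meet in 1. 1c->2: no, bcb/aaaaca meet in 0. 1c->3: ok.
aaba: 3a undefined. 3a->0: no, bcb/aaba meet in 0. 3a->1: no, ba/aaba meet in 1. 3a->2: ok.
aabb: 3b undefined. 3b->0: ok.
aabc: 3c undefined. 3c->0: ok.
All examples now run through 4 states with every (state, symbol) defined. Accept strings end in {0,1}, Reject strings end in {2,3}; accept={0,1}.

states=4 start=0 accept={0,1} delta: 0a->1 0b->0 0c->0 1a->2 1b->2 1c->3 2a->0 2b->3 2c->0 3a->2 3b->0 3c->0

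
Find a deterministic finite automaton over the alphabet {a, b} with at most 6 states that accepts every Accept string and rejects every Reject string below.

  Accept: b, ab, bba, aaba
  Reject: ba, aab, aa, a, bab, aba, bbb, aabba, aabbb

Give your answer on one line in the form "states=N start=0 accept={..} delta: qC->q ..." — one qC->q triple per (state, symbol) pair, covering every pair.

states=5 start=0 accept={0,2} delta: 0a->1 0b->2 1a->3 1b->0 2a->3 2b->3 3a->0 3b->4 4a->0 4b->2

State merging on the prefix tree: take the shortest (then alphabetical) example prefix whose next move is undefined and point that move at state 0, else 1, else 2, ...; a target is out if some Accept/Reject pair would then sit in one state with the same input left (inseparable). If every existing state is out, open a new one.
a: 0a undefined. 0a->0: no, b/aab meet in 0 with "b" left. Open state 1: 0a->1.
b: 0b undefined. 0b->0: no, b/bbb meet in 0. 0b->1: no, b/a meet in 1. Open state 2: 0b->2.
aa: 1a undefined. 1a->0: no, b/aab meet in 2. 1a->1: no, ab/aab meet in 1 with "b" left. 1a->2: no, b/aa meet in 2. Open state 3: 1a->3.
ab: 1b undefined. 1b->0: ok.
ba: 2a undefined. 2a->0: no, b/bab meet in 2. 2a->1: no, ab/bab meet in 0. 2a->2: no, b/ba meet in 2. 2a->3: ok.
bb: 2b undefined. 2b->0: no, b/bbb meet in 2. 2b->1: no, ab/bbb meet in 0. 2b->2: no, b/bbb meet in 2. 2b->3: ok.
aab: 3b undefined. 3b->0: no, ab/aab meet in 0. 3b->1: no, b/aabbb meet in 2. 3b->2: no, b/aab meet in 2. 3b->3: no, bba/aabba meet in 3 with "a" left. Open state 4: 3b->4.
bba: 3a undefined. 3a->0: ok.
aaba: 4a undefined. 4a->0: ok.
aabb: 4b undefined. 4b->0: no, b/aabbb meet in 2. 4b->1: no, ab/aabbb meet in 0. 4b->2: ok.
All examples now run through 5 states with every (state, symbol) defined. Accept strings end in {0,2}, Reject strings end in {1,3,4}; accept={0,2}.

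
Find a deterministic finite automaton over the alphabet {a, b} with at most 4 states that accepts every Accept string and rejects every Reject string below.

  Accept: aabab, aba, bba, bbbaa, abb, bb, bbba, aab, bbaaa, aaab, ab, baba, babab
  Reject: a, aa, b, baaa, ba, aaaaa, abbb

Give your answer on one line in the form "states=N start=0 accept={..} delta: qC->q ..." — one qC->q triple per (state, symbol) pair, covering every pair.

states=4 start=0 accept={2,3} delta: 0a->1 0b->1 1a->1 1b->2 2a->2 2b->3 3a->2 3b->0

Grow the machine one transition at a time. Run the examples from 0; the earliest place one falls off (shortest prefix, ties alphabetical) gets sent to the lowest-numbered state that keeps every Accept/Reject pair distinguishable — a pair clashes when both reach the same state with identical unread suffix — and to a fresh state only if none does.
a: 0a undefined. 0a->0: no, aba/ba meet in 0 with "ba" left. Open state 1: 0a->1.
b: 0b undefined. 0b->0: no, bba/a meet in 1. 0b->1: ok.
aa: 1a undefined. 1a->0: no, aabab/a meet in 1. 1a->1: ok.
ab: 1b undefined. 1b->0: no, aabab/abbb meet in 0. 1b->1: no, aabab/a meet in 1. Open state 2: 1b->2.
aba: 2a undefined. 2a->0: no, aabab/a meet in 1. 2a->1: no, aba/a meet in 1. 2a->2: ok.
abb: 2b undefined. 2b->0: no, bbbaa/a meet in 1. 2b->1: no, aabab/a meet in 1. 2b->2: no, aabab/abbb meet in 2. Open state 3: 2b->3.
abbb: 3b undefined. 3b->0: ok.
bbba: 3a undefined. 3a->0: no, bbbaa/a meet in 1. 3a->1: no, bbbaa/a meet in 1. 3a->2: ok.
All examples now run through 4 states with every (state, symbol) defined. Accept strings end in {2,3}, Reject strings end in {0,1}; accept={2,3}.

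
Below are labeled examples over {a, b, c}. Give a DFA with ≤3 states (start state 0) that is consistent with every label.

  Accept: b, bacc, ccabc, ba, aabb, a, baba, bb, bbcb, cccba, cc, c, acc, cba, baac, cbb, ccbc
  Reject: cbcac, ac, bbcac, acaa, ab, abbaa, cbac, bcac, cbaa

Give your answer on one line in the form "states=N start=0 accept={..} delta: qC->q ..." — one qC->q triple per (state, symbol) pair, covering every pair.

states=3 start=0 accept={0,1} delta: 0a->1 0b->0 0c->0 1a->2 1b->2 1c->2 2a->1 2b->0 2c->0

Grow the machine one transition at a time. Run the examples from 0; the earliest place one falls off (shortest prefix, ties alphabetical) gets sent to the lowest-numbered state that keeps every Accept/Reject pair distinguishable — a pair clashes when both reach the same state with identical unread suffix — and to a fresh state only if none does.
a: 0a undefined. 0a->0: no, b/ab meet in 0 with "b" left. Open state 1: 0a->1.
b: 0b undefined. 0b->0: ok.
c: 0c undefined. 0c->0: ok.
aa: 1a undefined. 1a->0: no, b/cbaa meet in 0. 1a->1: no, ba/cbaa meet in 1. Open state 2: 1a->2.
ab: 1b undefined. 1b->0: no, b/ab meet in 0. 1b->1: no, ccabc/cbcac meet in 1 with "c" left. 1b->2: ok.
ac: 1c undefined. 1c->0: no, b/cbcac meet in 0. 1c->1: no, bacc/cbcac meet in 1. 1c->2: ok.
aab: 2b undefined. 2b->0: ok.
aca: 2a undefined. 2a->0: no, ba/acaa meet in 1. 2a->1: ok.
acc: 2c undefined. 2c->0: ok.
All examples now run through 3 states with every (state, symbol) defined. Accept strings end in {0,1}, Reject strings end in {2}; accept={0,1}.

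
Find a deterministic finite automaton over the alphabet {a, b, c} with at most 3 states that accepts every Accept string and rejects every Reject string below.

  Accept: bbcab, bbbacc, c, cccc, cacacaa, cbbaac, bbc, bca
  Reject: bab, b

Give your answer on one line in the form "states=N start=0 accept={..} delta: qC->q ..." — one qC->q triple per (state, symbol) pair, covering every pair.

Grow the machine one transition at a time. Run the examples from 0; the earliest place one falls off (shortest prefix, ties alphabetical) gets sent to the lowest-numbered state that keeps every Accept/Reject pair distinguishable — a pair clashes when both reach the same state with identical unread suffix — and to a fresh state only if none does.
b: 0b undefined. 0b->0: ok.
c: 0c undefined. 0c->0: no, bbcab/bab meet in 0 with "ab" left. Open state 1: 0c->1.
ba: 0a undefined. 0a->0: ok.
ca: 1a undefined. 1a->0: no, bbcab/bab meet in 0. 1a->1: ok.
cb: 1b undefined. 1b->0: no, bbcab/bab meet in 0. 1b->1: ok.
cc: 1c undefined. 1c->0: no, bbbacc/bab meet in 0. 1c->1: ok.
All examples now run through 2 states with every (state, symbol) defined. Accept strings end in {1}, Reject strings end in {0}; accept={1}.

states=2 start=0 accept={1} delta: 0a->0 0b->0 0c->1 1a->1 1b->1 1c->1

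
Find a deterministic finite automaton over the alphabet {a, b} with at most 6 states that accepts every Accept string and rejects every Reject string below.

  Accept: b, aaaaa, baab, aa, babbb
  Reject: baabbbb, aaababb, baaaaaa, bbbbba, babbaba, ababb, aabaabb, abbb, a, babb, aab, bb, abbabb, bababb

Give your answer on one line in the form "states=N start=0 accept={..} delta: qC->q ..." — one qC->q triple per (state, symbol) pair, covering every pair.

Grow the machine one transition at a time. Run the examples from 0; the earliest place one falls off (shortest prefix, ties alphabetical) gets sent to the lowest-numbered state that keeps every Accept/Reject pair distinguishable — a pair clashes when both reach the same state with identical unread suffix — and to a fresh state only if none does.
a: 0a undefined. 0a->0: no, b/aab meet in 0 with "b" left. Open state 1: 0a->1.
b: 0b undefined. 0b->0: no, b/bb meet in 0. 0b->1: no, b/a meet in 1. Open state 2: 0b->2.
aa: 1a undefined. 1a->0: no, b/aab meet in 2. 1a->1: no, aaaaa/a meet in 1. 1a->2: ok.
ab: 1b undefined. 1b->0: no, b/ababb meet in 2. 1b->1: ok.
ba: 2a undefined. 2a->0: no, b/baaaaaa meet in 2. 2a->1: no, b/baaaaaa meet in 2. 2a->2: no, b/baaaaaa meet in 2. Open state 3: 2a->3.
bb: 2b undefined. 2b->0: no, b/ababb meet in 2. 2b->1: no, b/bbbbba meet in 2. 2b->2: no, b/ababb meet in 2. 2b->3: ok.
baa: 3a undefined. 3a->0: no, aaaaa/aabaabb meet in 1. 3a->1: no, b/baaaaaa meet in 2. 3a->2: no, b/baaaaaa meet in 2. 3a->3: no, aaaaa/baaaaaa meet in 3. Open state 4: 3a->4.
bab: 3b undefined. 3b->0: no, b/babb meet in 2. 3b->1: no, b/bbbbba meet in 2. 3b->2: no, b/ababb meet in 2. 3b->3: no, babbb/ababb meet in 3. 3b->4: no, baab/babb meet in 4 with "b" left. Open state 5: 3b->5.
baaa: 4a undefined. 4a->0: ok.
baab: 4b undefined. 4b->0: ok.
baba: 5a undefined. 5a->0: ok.
babb: 5b undefined. 5b->0: no, b/babbaba meet in 2. 5b->1: no, b/bbbbba meet in 2. 5b->2: no, b/babb meet in 2. 5b->3: no, aaaaa/bbbbba meet in 0. 5b->4: ok.
All examples now run through 6 states with every (state, symbol) defined. Accept strings end in {0,2}, Reject strings end in {1,3,4,5}; accept={0,2}.

states=6 start=0 accept={0,2} delta: 0a->1 0b->2 1a->2 1b->1 2a->3 2b->3 3a->4 3b->5 4a->0 4b->0 5a->0 5b->4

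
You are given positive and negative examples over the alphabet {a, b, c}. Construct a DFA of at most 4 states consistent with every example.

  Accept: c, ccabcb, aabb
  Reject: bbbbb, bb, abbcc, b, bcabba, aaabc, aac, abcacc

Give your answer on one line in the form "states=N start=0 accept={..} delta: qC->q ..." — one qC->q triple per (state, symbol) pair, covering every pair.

Fold the examples into a partial DFA from state 0: repeatedly fix the first undefined (state, symbol) met by the shortest-then-alphabetical prefix, trying targets in increasing order and rejecting any under which an Accept and a Reject string meet in one state with the same remainder; add a state when all current targets are rejected. Accepting states are where Accept strings end.
a: 0a undefined. 0a->0: no, c/aac meet in 0 with "c" left. Open state 1: 0a->1.
b: 0b undefined. 0b->0: ok.
c: 0c undefined. 0c->0: no, c/bbbbb meet in 0. 0c->1: ok.
aa: 1a undefined. 1a->0: no, c/bcabba meet in 1. 1a->1: ok.
ab: 1b undefined. 1b->0: no, c/bcabba meet in 1. 1b->1: no, c/bcabba meet in 1. Open state 2: 1b->2.
cc: 1c undefined. 1c->0: ok.
abb: 2b undefined. 2b->0: no, c/bcabba meet in 1. 2b->1: no, c/abbcc meet in 1. 2b->2: ok.
abc: 2c undefined. 2c->0: no, c/abbcc meet in 1. 2c->1: no, c/aaabc meet in 1. 2c->2: no, ccabcb/abbcc meet in 2. Open state 3: 2c->3.
abca: 3a undefined. 3a->0: ok.
abbcc: 3c undefined. 3c->0: ok.
bcabba: 2a undefined. 2a->0: ok.
ccabcb: 3b undefined. 3b->0: no, ccabcb/bbbbb meet in 0. 3b->1: ok.
All examples now run through 4 states with every (state, symbol) defined. Accept strings end in {1,2}, Reject strings end in {0,3}; accept={1,2}.

states=4 start=0 accept={1,2} delta: 0a->1 0b->0 0c->1 1a->1 1b->2 1c->0 2a->0 2b->2 2c->3 3a->0 3b->1 3c->0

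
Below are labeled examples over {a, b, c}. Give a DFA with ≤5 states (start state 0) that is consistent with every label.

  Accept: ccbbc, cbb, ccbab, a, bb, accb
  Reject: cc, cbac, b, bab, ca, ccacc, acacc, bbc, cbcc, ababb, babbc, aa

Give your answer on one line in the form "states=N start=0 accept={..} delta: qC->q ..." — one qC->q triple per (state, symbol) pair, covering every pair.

State merging on the prefix tree: take the shortest (then alphabetical) example prefix whose next move is undefined and point that move at state 0, else 1, else 2, ...; a target is out if some Accept/Reject pair would then sit in one state with the same input left (inseparable). If every existing state is out, open a new one.
a: 0a undefined. 0a->0: no, a/aa meet in 0. Open state 1: 0a->1.
b: 0b undefined. 0b->0: no, bb/b meet in 0. 0b->1: no, a/b meet in 1. Open state 2: 0b->2.
c: 0c undefined. 0c->0: no, ccbbc/bbc meet in 2 with "bc" left. 0c->1: ok.
aa: 1a undefined. 1a->0: ok.
ab: 1b undefined. 1b->0: no, cbb/b meet in 2. 1b->1: no, cbb/cbac meet in 1. 1b->2: ok.
ac: 1c undefined. 1c->0: no, ccbbc/bbc meet in 2 with "bc" left. 1c->1: no, ccbbc/bbc meet in 2 with "bc" left. 1c->2: ok.
ba: 2a undefined. 2a->0: no, cbb/ababb meet in 2 with "b" left. 2a->1: no, cbb/ababb meet in 2 with "b" left. 2a->2: no, ccbbc/babbc meet in 2 with "bbc" left. Open state 3: 2a->3.
bb: 2b undefined. 2b->0: no, cbb/ca meet in 0. 2b->1: no, ccbab/cc meet in 2. 2b->2: no, ccbbc/bbc meet in 2 with "c" left. 2b->3: ok.
acc: 2c undefined. 2c->0: no, a/cbcc meet in 1. 2c->1: no, accb/cc meet in 2. 2c->2: ok.
bab: 3b undefined. 3b->0: ok.
bbc: 3c undefined. 3c->0: no, ccbbc/ccacc meet in 1. 3c->1: no, ccbbc/cbac meet in 1. 3c->2: ok.
ccba: 3a undefined. 3a->0: no, ccbab/cc meet in 2. 3a->1: no, ccbab/cc meet in 2. 3a->2: ok.
All examples now run through 4 states with every (state, symbol) defined. Accept strings end in {1,3}, Reject strings end in {0,2}; accept={1,3}.

states=4 start=0 accept={1,3} delta: 0a->1 0b->2 0c->1 1a->0 1b->2 1c->2 2a->3 2b->3 2c->2 3a->2 3b->0 3c->2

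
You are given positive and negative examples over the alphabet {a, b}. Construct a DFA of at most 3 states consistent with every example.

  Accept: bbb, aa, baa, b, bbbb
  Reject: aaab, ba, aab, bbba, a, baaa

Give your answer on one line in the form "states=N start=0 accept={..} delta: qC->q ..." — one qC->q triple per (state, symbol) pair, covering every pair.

Grow the machine one transition at a time. Run the examples from 0; the earliest place one falls off (shortest prefix, ties alphabetical) gets sent to the lowest-numbered state that keeps every Accept/Reject pair distinguishable — a pair clashes when both reach the same state with identical unread suffix — and to a fresh state only if none does.
a: 0a undefined. 0a->0: no, aa/a meet in 0. Open state 1: 0a->1.
b: 0b undefined. 0b->0: ok.
aa: 1a undefined. 1a->0: no, bbb/aab meet in 0. 1a->1: no, aa/ba meet in 1. Open state 2: 1a->2.
aaa: 2a undefined. 2a->0: no, bbb/aaab meet in 0. 2a->1: ok.
aab: 2b undefined. 2b->0: no, bbb/aab meet in 0. 2b->1: ok.
aaab: 1b undefined. 1b->0: no, bbb/aaab meet in 0. 1b->1: ok.
All examples now run through 3 states with every (state, symbol) defined. Accept strings end in {0,2}, Reject strings end in {1}; accept={0,2}.

states=3 start=0 accept={0,2} delta: 0a->1 0b->0 1a->2 1b->1 2a->1 2b->1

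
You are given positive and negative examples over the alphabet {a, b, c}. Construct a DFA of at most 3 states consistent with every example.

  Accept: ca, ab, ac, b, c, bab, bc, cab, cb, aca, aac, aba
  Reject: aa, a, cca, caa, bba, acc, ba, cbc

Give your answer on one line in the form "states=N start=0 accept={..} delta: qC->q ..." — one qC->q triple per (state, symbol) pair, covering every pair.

Fold the examples into a partial DFA from state 0: repeatedly fix the first undefined (state, symbol) met by the shortest-then-alphabetical prefix, trying targets in increasing order and rejecting any under which an Accept and a Reject string meet in one state with the same remainder; add a state when all current targets are rejected. Accepting states are where Accept strings end.
a: 0a undefined. 0a->0: no, aba/ba meet in 0 with "ba" left. Open state 1: 0a->1.
b: 0b undefined. 0b->0: ok.
c: 0c undefined. 0c->0: no, ca/a meet in 1. 0c->1: no, ca/aa meet in 1 with "a" left. Open state 2: 0c->2.
aa: 1a undefined. 1a->0: no, b/aa meet in 0. 1a->1: ok.
ab: 1b undefined. 1b->0: no, aba/aa meet in 1. 1b->1: no, ab/aa meet in 1. 1b->2: ok.
ac: 1c undefined. 1c->0: no, ab/acc meet in 2. 1c->1: no, ac/aa meet in 1. 1c->2: ok.
ca: 2a undefined. 2a->0: ok.
cb: 2b undefined. 2b->0: no, ab/cbc meet in 2. 2b->1: no, ab/cbc meet in 2. 2b->2: ok.
cc: 2c undefined. 2c->0: no, ca/acc meet in 0. 2c->1: ok.
All examples now run through 3 states with every (state, symbol) defined. Accept strings end in {0,2}, Reject strings end in {1}; accept={0,2}.

states=3 start=0 accept={0,2} delta: 0a->1 0b->0 0c->2 1a->1 1b->2 1c->2 2a->0 2b->2 2c->1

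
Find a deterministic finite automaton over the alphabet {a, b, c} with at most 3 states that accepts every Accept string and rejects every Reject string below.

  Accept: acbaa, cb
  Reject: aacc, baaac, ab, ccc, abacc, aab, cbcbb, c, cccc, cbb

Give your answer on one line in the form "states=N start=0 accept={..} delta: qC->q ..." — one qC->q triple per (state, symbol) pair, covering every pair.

Grow the machine one transition at a time. Run the examples from 0; the earliest place one falls off (shortest prefix, ties alphabetical) gets sent to the lowest-numbered state that keeps every Accept/Reject pair distinguishable — a pair clashes when both reach the same state with identical unread suffix — and to a fresh state only if none does.
a: 0a undefined. 0a->0: ok.
b: 0b undefined. 0b->0: ok.
c: 0c undefined. 0c->0: no, acbaa/aacc meet in 0. Open state 1: 0c->1.
cb: 1b undefined. 1b->0: no, acbaa/ab meet in 0. 1b->1: no, cb/baaac meet in 1. Open state 2: 1b->2.
cc: 1c undefined. 1c->0: ok.
cbb: 2b undefined. 2b->0: ok.
cbc: 2c undefined. 2c->0: ok.
acba: 2a undefined. 2a->0: no, acbaa/aacc meet in 0. 2a->1: ok.
acbaa: 1a undefined. 1a->0: no, acbaa/aacc meet in 0. 1a->1: no, acbaa/baaac meet in 1. 1a->2: ok.
All examples now run through 3 states with every (state, symbol) defined. Accept strings end in {2}, Reject strings end in {0,1}; accept={2}.

states=3 start=0 accept={2} delta: 0a->0 0b->0 0c->1 1a->2 1b->2 1c->0 2a->1 2b->0 2c->0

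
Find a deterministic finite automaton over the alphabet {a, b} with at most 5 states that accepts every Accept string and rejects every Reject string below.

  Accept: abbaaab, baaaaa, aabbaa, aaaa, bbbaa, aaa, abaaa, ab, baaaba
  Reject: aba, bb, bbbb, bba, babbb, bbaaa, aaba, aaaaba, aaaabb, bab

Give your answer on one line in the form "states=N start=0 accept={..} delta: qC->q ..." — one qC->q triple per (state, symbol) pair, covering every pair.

Fold the examples into a partial DFA from state 0: repeatedly fix the first undefined (state, symbol) met by the shortest-then-alphabetical prefix, trying targets in increasing order and rejecting any under which an Accept and a Reject string meet in one state with the same remainder; add a state when all current targets are rejected. Accepting states are where Accept strings end.
a: 0a undefined. 0a->0: ok.
b: 0b undefined. 0b->0: no, abbaaab/aba meet in 0. Open state 1: 0b->1.
ba: 1a undefined. 1a->0: no, baaaaa/aba meet in 0. 1a->1: no, baaaaa/aba meet in 1. Open state 2: 1a->2.
bb: 1b undefined. 1b->0: no, aabbaa/bb meet in 0. 1b->1: no, abaaa/bbaaa meet in 2 with "aa" left. 1b->2: ok.
baa: 2a undefined. 2a->0: no, baaaaa/bba meet in 0. 2a->1: no, abbaaab/aba meet in 2. 2a->2: no, abbaaab/bab meet in 2 with "b" left. Open state 3: 2a->3.
bab: 2b undefined. 2b->0: no, aaaa/bab meet in 0. 2b->1: no, bbbaa/bba meet in 3. 2b->2: ok.
baaa: 3a undefined. 3a->0: no, baaaaa/bbaaa meet in 0. 3a->1: no, abbaaab/aba meet in 2. 3a->2: no, baaaaa/aba meet in 2. 3a->3: no, baaaaa/bba meet in 3. Open state 4: 3a->4.
baaaa: 4a undefined. 4a->0: no, baaaaa/bbaaa meet in 0. 4a->1: no, abbaaab/aba meet in 2. 4a->2: no, abbaaab/aba meet in 2. 4a->3: ok.
baaab: 4b undefined. 4b->0: ok.
abbaaab: 3b undefined. 3b->0: ok.
All examples now run through 5 states with every (state, symbol) defined. Accept strings end in {0,1,4}, Reject strings end in {2,3}; accept={0,1,4}.

states=5 start=0 accept={0,1,4} delta: 0a->0 0b->1 1a->2 1b->2 2a->3 2b->2 3a->4 3b->0 4a->3 4b->0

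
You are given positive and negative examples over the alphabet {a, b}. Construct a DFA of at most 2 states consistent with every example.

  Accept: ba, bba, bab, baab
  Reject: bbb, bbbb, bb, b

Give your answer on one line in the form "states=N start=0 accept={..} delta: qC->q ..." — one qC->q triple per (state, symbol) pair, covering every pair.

Grow the machine one transition at a time. Run the examples from 0; the earliest place one falls off (shortest prefix, ties alphabetical) gets sent to the lowest-numbered state that keeps every Accept/Reject pair distinguishable — a pair clashes when both reach the same state with identical unread suffix — and to a fresh state only if none does.
b: 0b undefined. 0b->0: ok.
ba: 0a undefined. 0a->0: no, ba/bbb meet in 0. Open state 1: 0a->1.
baa: 1a undefined. 1a->0: no, baab/bbb meet in 0. 1a->1: ok.
bab: 1b undefined. 1b->0: no, bab/bbb meet in 0. 1b->1: ok.
All examples now run through 2 states with every (state, symbol) defined. Accept strings end in {1}, Reject strings end in {0}; accept={1}.

states=2 start=0 accept={1} delta: 0a->1 0b->0 1a->1 1b->1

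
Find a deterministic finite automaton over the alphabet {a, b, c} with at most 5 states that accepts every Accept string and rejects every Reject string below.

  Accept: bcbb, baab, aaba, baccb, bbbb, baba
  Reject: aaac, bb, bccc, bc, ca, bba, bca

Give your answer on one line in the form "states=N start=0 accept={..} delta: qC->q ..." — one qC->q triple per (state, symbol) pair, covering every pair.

State merging on the prefix tree: take the shortest (then alphabetical) example prefix whose next move is undefined and point that move at state 0, else 1, else 2, ...; a target is out if some Accept/Reject pair would then sit in one state with the same input left (inseparable). If every existing state is out, open a new one.
a: 0a undefined. 0a->0: ok.
b: 0b undefined. 0b->0: no, baab/bb meet in 0. Open state 1: 0b->1.
c: 0c undefined. 0c->0: ok.
ba: 1a undefined. 1a->0: no, aaba/aaac meet in 0. 1a->1: no, baab/bb meet in 1 with "b" left. Open state 2: 1a->2.
bb: 1b undefined. 1b->0: no, bbbb/aaac meet in 0. 1b->1: no, aaba/bba meet in 2. 1b->2: no, aaba/bb meet in 2. Open state 3: 1b->3.
bc: 1c undefined. 1c->0: no, bcbb/bb meet in 3. 1c->1: no, aaba/bca meet in 2. 1c->2: no, aaba/bc meet in 2. 1c->3: ok.
baa: 2a undefined. 2a->0: ok.
bab: 2b undefined. 2b->0: no, baba/aaac meet in 0. 2b->1: ok.
bac: 2c undefined. 2c->0: ok.
bba: 3a undefined. 3a->0: ok.
bbb: 3b undefined. 3b->0: ok.
bcc: 3c undefined. 3c->0: ok.
All examples now run through 4 states with every (state, symbol) defined. Accept strings end in {1,2}, Reject strings end in {0,3}; accept={1,2}.

states=4 start=0 accept={1,2} delta: 0a->0 0b->1 0c->0 1a->2 1b->3 1c->3 2a->0 2b->1 2c->0 3a->0 3b->0 3c->0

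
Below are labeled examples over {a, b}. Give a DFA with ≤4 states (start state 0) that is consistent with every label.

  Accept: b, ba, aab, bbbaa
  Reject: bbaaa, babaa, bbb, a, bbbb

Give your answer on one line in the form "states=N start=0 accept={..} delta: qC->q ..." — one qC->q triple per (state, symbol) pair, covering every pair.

Fold the examples into a partial DFA from state 0: repeatedly fix the first undefined (state, symbol) met by the shortest-then-alphabetical prefix, trying targets in increasing order and rejecting any under which an Accept and a Reject string meet in one state with the same remainder; add a state when all current targets are rejected. Accepting states are where Accept strings end.
a: 0a undefined. 0a->0: ok.
b: 0b undefined. 0b->0: no, b/bbaaa meet in 0. Open state 1: 0b->1.
ba: 1a undefined. 1a->0: no, ba/babaa meet in 0. 1a->1: ok.
bb: 1b undefined. 1b->0: no, b/bbb meet in 1. 1b->1: no, b/bbaaa meet in 1. Open state 2: 1b->2.
bba: 2a undefined. 2a->0: ok.
bbb: 2b undefined. 2b->0: no, b/bbbb meet in 1. 2b->1: no, b/bbb meet in 1. 2b->2: no, bbbaa/bbaaa meet in 0. Open state 3: 2b->3.
bbba: 3a undefined. 3a->0: no, bbbaa/bbaaa meet in 0. 3a->1: ok.
bbbb: 3b undefined. 3b->0: ok.
All examples now run through 4 states with every (state, symbol) defined. Accept strings end in {1}, Reject strings end in {0,3}; accept={1}.

states=4 start=0 accept={1} delta: 0a->0 0b->1 1a->1 1b->2 2a->0 2b->3 3a->1 3b->0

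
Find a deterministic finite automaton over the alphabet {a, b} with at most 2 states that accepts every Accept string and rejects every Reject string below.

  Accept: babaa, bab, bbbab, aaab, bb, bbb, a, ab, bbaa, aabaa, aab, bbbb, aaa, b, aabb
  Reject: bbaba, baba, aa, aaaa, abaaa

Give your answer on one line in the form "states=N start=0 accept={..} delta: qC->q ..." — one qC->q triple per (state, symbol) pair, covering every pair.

states=2 start=0 accept={1} delta: 0a->1 0b->1 1a->0 1b->1

Grow the machine one transition at a time. Run the examples from 0; the earliest place one falls off (shortest prefix, ties alphabetical) gets sent to the lowest-numbered state that keeps every Accept/Reject pair distinguishable — a pair clashes when both reach the same state with identical unread suffix — and to a fresh state only if none does.
a: 0a undefined. 0a->0: no, a/aa meet in 0. Open state 1: 0a->1.
b: 0b undefined. 0b->0: no, bbaa/aa meet in 1 with "a" left. 0b->1: ok.
aa: 1a undefined. 1a->0: ok.
ab: 1b undefined. 1b->0: no, babaa/bbaba meet in 1. 1b->1: ok.
All examples now run through 2 states with every (state, symbol) defined. Accept strings end in {1}, Reject strings end in {0}; accept={1}.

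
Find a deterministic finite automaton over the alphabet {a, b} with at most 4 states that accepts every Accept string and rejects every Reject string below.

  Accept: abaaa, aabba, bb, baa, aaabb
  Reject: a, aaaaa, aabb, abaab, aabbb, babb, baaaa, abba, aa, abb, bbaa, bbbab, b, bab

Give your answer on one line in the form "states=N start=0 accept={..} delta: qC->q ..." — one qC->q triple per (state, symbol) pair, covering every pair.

states=3 start=0 accept={0} delta: 0a->1 0b->1 1a->2 1b->0 2a->0 2b->2

Grow the machine one transition at a time. Run the examples from 0; the earliest place one falls off (shortest prefix, ties alphabetical) gets sent to the lowest-numbered state that keeps every Accept/Reject pair distinguishable — a pair clashes when both reach the same state with identical unread suffix — and to a fresh state only if none does.
a: 0a undefined. 0a->0: no, aabba/abba meet in 0 with "bba" left. Open state 1: 0a->1.
b: 0b undefined. 0b->0: no, bb/b meet in 0. 0b->1: ok.
aa: 1a undefined. 1a->0: no, bb/aabb meet in 1 with "b" left. 1a->1: no, aabba/abba meet in 1 with "bba" left. Open state 2: 1a->2.
ab: 1b undefined. 1b->0: ok.
aaa: 2a undefined. 2a->0: ok.
aab: 2b undefined. 2b->0: no, abaaa/abaab meet in 0. 2b->1: no, abaaa/aabb meet in 0. 2b->2: ok.
All examples now run through 3 states with every (state, symbol) defined. Accept strings end in {0}, Reject strings end in {1,2}; accept={0}.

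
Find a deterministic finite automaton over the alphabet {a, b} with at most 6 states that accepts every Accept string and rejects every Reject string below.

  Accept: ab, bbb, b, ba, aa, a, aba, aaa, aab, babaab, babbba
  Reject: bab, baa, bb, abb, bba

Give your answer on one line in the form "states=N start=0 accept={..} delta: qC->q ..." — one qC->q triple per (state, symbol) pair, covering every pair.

State merging on the prefix tree: take the shortest (then alphabetical) example prefix whose next move is undefined and point that move at state 0, else 1, else 2, ...; a target is out if some Accept/Reject pair would then sit in one state with the same input left (inseparable). If every existing state is out, open a new one.
a: 0a undefined. 0a->0: ok.
b: 0b undefined. 0b->0: no, ab/bab meet in 0. Open state 1: 0b->1.
ba: 1a undefined. 1a->0: no, ab/bab meet in 1. 1a->1: no, ab/baa meet in 1. Open state 2: 1a->2.
bb: 1b undefined. 1b->0: no, aa/bb meet in 0. 1b->1: no, ab/bb meet in 1. 1b->2: no, bbb/bab meet in 2 with "b" left. Open state 3: 1b->3.
baa: 2a undefined. 2a->0: no, aa/baa meet in 0. 2a->1: no, ab/baa meet in 1. 2a->2: no, ba/baa meet in 2. 2a->3: ok.
bab: 2b undefined. 2b->0: no, aa/bab meet in 0. 2b->1: no, ab/bab meet in 1. 2b->2: no, ba/bab meet in 2. 2b->3: ok.
bba: 3a undefined. 3a->0: no, aa/bba meet in 0. 3a->1: no, ab/bba meet in 1. 3a->2: no, ba/bba meet in 2. 3a->3: ok.
bbb: 3b undefined. 3b->0: ok.
All examples now run through 4 states with every (state, symbol) defined. Accept strings end in {0,1,2}, Reject strings end in {3}; accept={0,1,2}.

states=4 start=0 accept={0,1,2} delta: 0a->0 0b->1 1a->2 1b->3 2a->3 2b->3 3a->3 3b->0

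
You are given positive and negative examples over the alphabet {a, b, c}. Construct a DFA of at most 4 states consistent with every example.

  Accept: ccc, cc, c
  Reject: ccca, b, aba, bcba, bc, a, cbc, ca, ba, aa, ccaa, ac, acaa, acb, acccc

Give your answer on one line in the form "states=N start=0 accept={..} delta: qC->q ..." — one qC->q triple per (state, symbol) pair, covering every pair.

Grow the machine one transition at a time. Run the examples from 0; the earliest place one falls off (shortest prefix, ties alphabetical) gets sent to the lowest-numbered state that keeps every Accept/Reject pair distinguishable — a pair clashes when both reach the same state with identical unread suffix — and to a fresh state only if none does.
a: 0a undefined. 0a->0: no, c/ac meet in 0 with "c" left. Open state 1: 0a->1.
b: 0b undefined. 0b->0: no, c/bc meet in 0 with "c" left. 0b->1: ok.
c: 0c undefined. 0c->0: ok.
aa: 1a undefined. 1a->0: no, ccc/ba meet in 0. 1a->1: ok.
ab: 1b undefined. 1b->0: ok.
ac: 1c undefined. 1c->0: no, ccc/bc meet in 0. 1c->1: no, ccc/acb meet in 0. Open state 2: 1c->2.
aca: 2a undefined. 2a->0: ok.
acb: 2b undefined. 2b->0: no, ccc/acb meet in 0. 2b->1: ok.
acc: 2c undefined. 2c->0: no, ccc/acccc meet in 0. 2c->1: ok.
All examples now run through 3 states with every (state, symbol) defined. Accept strings end in {0}, Reject strings end in {1,2}; accept={0}.

states=3 start=0 accept={0} delta: 0a->1 0b->1 0c->0 1a->1 1b->0 1c->2 2a->0 2b->1 2c->1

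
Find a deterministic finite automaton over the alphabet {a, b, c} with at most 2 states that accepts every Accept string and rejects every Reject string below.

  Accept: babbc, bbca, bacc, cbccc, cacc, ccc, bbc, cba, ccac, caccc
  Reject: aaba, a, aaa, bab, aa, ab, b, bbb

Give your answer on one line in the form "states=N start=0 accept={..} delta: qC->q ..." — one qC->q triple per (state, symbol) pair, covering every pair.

states=2 start=0 accept={1} delta: 0a->0 0b->0 0c->1 1a->1 1b->1 1c->1

Grow the machine one transition at a time. Run the examples from 0; the earliest place one falls off (shortest prefix, ties alphabetical) gets sent to the lowest-numbered state that keeps every Accept/Reject pair distinguishable — a pair clashes when both reach the same state with identical unread suffix — and to a fresh state only if none does.
a: 0a undefined. 0a->0: ok.
b: 0b undefined. 0b->0: ok.
c: 0c undefined. 0c->0: no, babbc/aaba meet in 0. Open state 1: 0c->1.
ca: 1a undefined. 1a->0: no, bbca/aaba meet in 0. 1a->1: ok.
cb: 1b undefined. 1b->0: no, cba/aaba meet in 0. 1b->1: ok.
cc: 1c undefined. 1c->0: no, bacc/aaba meet in 0. 1c->1: ok.
All examples now run through 2 states with every (state, symbol) defined. Accept strings end in {1}, Reject strings end in {0}; accept={1}.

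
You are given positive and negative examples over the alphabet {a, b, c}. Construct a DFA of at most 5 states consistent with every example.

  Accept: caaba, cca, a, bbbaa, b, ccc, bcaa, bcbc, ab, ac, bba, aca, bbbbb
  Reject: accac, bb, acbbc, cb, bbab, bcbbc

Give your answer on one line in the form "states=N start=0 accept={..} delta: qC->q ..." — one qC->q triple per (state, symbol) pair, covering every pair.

Grow the machine one transition at a time. Run the examples from 0; the earliest place one falls off (shortest prefix, ties alphabetical) gets sent to the lowest-numbered state that keeps every Accept/Reject pair distinguishable — a pair clashes when both reach the same state with identical unread suffix — and to a fresh state only if none does.
a: 0a undefined. 0a->0: ok.
b: 0b undefined. 0b->0: no, a/bb meet in 0. Open state 1: 0b->1.
c: 0c undefined. 0c->0: no, cca/accac meet in 0. 0c->1: ok.
bb: 1b undefined. 1b->0: no, a/bb meet in 0. 1b->1: no, b/bb meet in 1. Open state 2: 1b->2.
bc: 1c undefined. 1c->0: no, b/accac meet in 1. 1c->1: ok.
ca: 1a undefined. 1a->0: no, b/accac meet in 1. 1a->1: no, cca/accac meet in 1. 1a->2: no, cca/bb meet in 2. Open state 3: 1a->3.
bba: 2a undefined. 2a->0: no, b/bbab meet in 1. 2a->1: ok.
bbb: 2b undefined. 2b->0: no, b/acbbc meet in 1. 2b->1: no, b/acbbc meet in 1. 2b->2: no, bcbc/acbbc meet in 2 with "c" left. 2b->3: ok.
caa: 3a undefined. 3a->0: ok.
bbbb: 3b undefined. 3b->0: ok.
bcbc: 2c undefined. 2c->0: ok.
acbbc: 3c undefined. 3c->0: no, a/accac meet in 0. 3c->1: no, b/accac meet in 1. 3c->2: ok.
All examples now run through 4 states with every (state, symbol) defined. Accept strings end in {0,1,3}, Reject strings end in {2}; accept={0,1,3}.

states=4 start=0 accept={0,1,3} delta: 0a->0 0b->1 0c->1 1a->3 1b->2 1c->1 2a->1 2b->3 2c->0 3a->0 3b->0 3c->2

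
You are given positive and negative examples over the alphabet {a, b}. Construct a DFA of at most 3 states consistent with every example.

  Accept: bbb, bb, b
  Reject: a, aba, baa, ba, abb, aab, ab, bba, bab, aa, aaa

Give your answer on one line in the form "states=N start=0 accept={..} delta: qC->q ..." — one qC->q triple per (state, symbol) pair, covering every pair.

State merging on the prefix tree: take the shortest (then alphabetical) example prefix whose next move is undefined and point that move at state 0, else 1, else 2, ...; a target is out if some Accept/Reject pair would then sit in one state with the same input left (inseparable). If every existing state is out, open a new one.
a: 0a undefined. 0a->0: no, bb/abb meet in 0 with "bb" left. Open state 1: 0a->1.
b: 0b undefined. 0b->0: ok.
aa: 1a undefined. 1a->0: no, bbb/baa meet in 0. 1a->1: ok.
ab: 1b undefined. 1b->0: no, bbb/abb meet in 0. 1b->1: ok.
All examples now run through 2 states with every (state, symbol) defined. Accept strings end in {0}, Reject strings end in {1}; accept={0}.

states=2 start=0 accept={0} delta: 0a->1 0b->0 1a->1 1b->1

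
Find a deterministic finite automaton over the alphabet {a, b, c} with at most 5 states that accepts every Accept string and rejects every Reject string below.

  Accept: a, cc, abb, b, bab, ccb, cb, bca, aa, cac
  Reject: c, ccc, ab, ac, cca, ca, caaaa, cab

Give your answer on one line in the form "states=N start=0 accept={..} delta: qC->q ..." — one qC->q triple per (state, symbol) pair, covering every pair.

State merging on the prefix tree: take the shortest (then alphabetical) example prefix whose next move is undefined and point that move at state 0, else 1, else 2, ...; a target is out if some Accept/Reject pair would then sit in one state with the same input left (inseparable). If every existing state is out, open a new one.
a: 0a undefined. 0a->0: no, b/ab meet in 0 with "b" left. Open state 1: 0a->1.
b: 0b undefined. 0b->0: no, bab/ab meet in 1 with "b" left. 0b->1: ok.
c: 0c undefined. 0c->0: no, a/cca meet in 1. 0c->1: no, a/c meet in 1. Open state 2: 0c->2.
aa: 1a undefined. 1a->0: ok.
ab: 1b undefined. 1b->0: no, aa/ab meet in 0. 1b->1: no, a/ab meet in 1. 1b->2: ok.
ac: 1c undefined. 1c->0: no, aa/ac meet in 0. 1c->1: no, a/ac meet in 1. 1c->2: no, bca/ca meet in 2 with "a" left. Open state 3: 1c->3.
ca: 2a undefined. 2a->0: no, a/caaaa meet in 1. 2a->1: no, a/ca meet in 1. 2a->2: no, abb/cab meet in 2 with "b" left. 2a->3: ok.
cb: 2b undefined. 2b->0: ok.
cc: 2c undefined. 2c->0: no, a/cca meet in 1. 2c->1: no, abb/cca meet in 0. 2c->2: no, cc/c meet in 2. 2c->3: no, cc/ac meet in 3. Open state 4: 2c->4.
bca: 3a undefined. 3a->0: no, abb/caaaa meet in 0. 3a->1: no, a/caaaa meet in 1. 3a->2: no, bca/c meet in 2. 3a->3: no, bca/ac meet in 3. 3a->4: ok.
cab: 3b undefined. 3b->0: no, abb/cab meet in 0. 3b->1: no, a/cab meet in 1. 3b->2: ok.
cac: 3c undefined. 3c->0: ok.
cca: 4a undefined. 4a->0: no, a/caaaa meet in 1. 4a->1: no, a/cca meet in 1. 4a->2: ok.
ccb: 4b undefined. 4b->0: ok.
ccc: 4c undefined. 4c->0: no, abb/ccc meet in 0. 4c->1: no, a/ccc meet in 1. 4c->2: ok.
All examples now run through 5 states with every (state, symbol) defined. Accept strings end in {0,1,4}, Reject strings end in {2,3}; accept={0,1,4}.

states=5 start=0 accept={0,1,4} delta: 0a->1 0b->1 0c->2 1a->0 1b->2 1c->3 2a->3 2b->0 2c->4 3a->4 3b->2 3c->0 4a->2 4b->0 4c->2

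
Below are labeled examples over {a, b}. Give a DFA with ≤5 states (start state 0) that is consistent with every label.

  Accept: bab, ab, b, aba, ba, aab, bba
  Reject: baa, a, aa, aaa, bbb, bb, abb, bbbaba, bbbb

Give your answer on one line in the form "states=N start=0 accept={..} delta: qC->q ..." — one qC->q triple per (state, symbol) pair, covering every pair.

states=5 start=0 accept={1,2} delta: 0a->0 0b->1 1a->2 1b->3 2a->0 2b->1 3a->1 3b->4 4a->3 4b->0

Grow the machine one transition at a time. Run the examples from 0; the earliest place one falls off (shortest prefix, ties alphabetical) gets sent to the lowest-numbered state that keeps every Accept/Reject pair distinguishable — a pair clashes when both reach the same state with identical unread suffix — and to a fresh state only if none does.
a: 0a undefined. 0a->0: ok.
b: 0b undefined. 0b->0: no, bab/baa meet in 0. Open state 1: 0b->1.
ba: 1a undefined. 1a->0: no, aba/baa meet in 0. 1a->1: no, bab/bb meet in 1 with "b" left. Open state 2: 1a->2.
bb: 1b undefined. 1b->0: no, ab/bbb meet in 1. 1b->1: no, ab/bbb meet in 1. 1b->2: no, bab/bbb meet in 2 with "b" left. Open state 3: 1b->3.
baa: 2a undefined. 2a->0: ok.
bab: 2b undefined. 2b->0: no, bab/baa meet in 0. 2b->1: ok.
bba: 3a undefined. 3a->0: no, bba/baa meet in 0. 3a->1: ok.
bbb: 3b undefined. 3b->0: no, bab/bbbb meet in 1. 3b->1: no, bab/bbb meet in 1. 3b->2: no, bab/bbbb meet in 1. 3b->3: no, bab/bbbaba meet in 1. Open state 4: 3b->4.
bbba: 4a undefined. 4a->0: no, aba/bbbaba meet in 2. 4a->1: no, bab/bbbaba meet in 1. 4a->2: no, aba/bbbaba meet in 2. 4a->3: ok.
bbbb: 4b undefined. 4b->0: ok.
All examples now run through 5 states with every (state, symbol) defined. Accept strings end in {1,2}, Reject strings end in {0,3,4}; accept={1,2}.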